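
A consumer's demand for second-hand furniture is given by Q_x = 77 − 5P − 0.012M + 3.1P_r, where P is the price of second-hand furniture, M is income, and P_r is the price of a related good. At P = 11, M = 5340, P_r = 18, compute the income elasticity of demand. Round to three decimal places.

First evaluate Q_x: 77 − 5(11) − 0.012(5340) + 3.1(18) = 77 − 55 − 64.08 + 55.8 = 13.72.
∂Q_x/∂M = −0.012, so E_I = -0.012·(5340/13.72) ≈ -4.671.
E_I < 0: inferior good.

-4.671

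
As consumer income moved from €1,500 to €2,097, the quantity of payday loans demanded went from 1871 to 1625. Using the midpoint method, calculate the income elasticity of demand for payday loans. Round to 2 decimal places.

-0.42

%ΔQ = (1625 − 1871)/[(1871+1625)/2] = -246/1748 ≈ -0.1407.
%ΔI = (2,097 − 1,500)/[(1,500+2,097)/2] = 597/1798.5 ≈ 0.3319.
E_I = %ΔQ/%ΔI ≈ -0.42.
E_I < 0: inferior good.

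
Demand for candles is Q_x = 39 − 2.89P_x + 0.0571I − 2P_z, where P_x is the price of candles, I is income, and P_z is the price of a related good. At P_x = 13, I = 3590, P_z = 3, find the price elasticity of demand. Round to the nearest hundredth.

Substituting, Q_x = 39 − 2.89(13) + 0.0571(3590) − 2(3) = 39 − 37.57 + 204.989 − 6 = 200.419.
∂Q_x/∂P_x = −2.89, so E_p = (−2.89)·(13/200.419) ≈ -0.19.
|E_p| < 1: demand is inelastic.

-0.19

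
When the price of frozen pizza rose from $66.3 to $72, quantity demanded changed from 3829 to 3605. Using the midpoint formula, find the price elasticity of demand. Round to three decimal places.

-0.731

%Δq = (3605 − 3829)/[(3829 + 3605)/2] = -224/3717 ≈ -0.0603.
%Δp = (72 − 66.3)/[(66.3 + 72)/2] = 5.7/69.15 ≈ 0.0824.
Arc elasticity E = %Δq/%Δp ≈ -0.0603/0.0824 ≈ -0.731.
|E| < 1: demand is inelastic over this range.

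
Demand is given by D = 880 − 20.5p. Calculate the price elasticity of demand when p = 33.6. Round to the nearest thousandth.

At p = 33.6, D = 191.2.
dD/dp = −20.5.
Point elasticity E = (dD/dp)·(p/D) = -20.5 × 33.6/191.2 ≈ -3.603.
|E| > 1, so demand is elastic at this price.

-3.603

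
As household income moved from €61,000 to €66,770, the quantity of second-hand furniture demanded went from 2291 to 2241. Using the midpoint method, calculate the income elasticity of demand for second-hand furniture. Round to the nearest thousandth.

-0.244

%ΔQ = (2241 − 2291)/[(2291+2241)/2] = -50/2266 ≈ -0.0221.
%ΔI = (66,770 − 61,000)/[(61,000+66,770)/2] = 5770/63885 ≈ 0.0903.
E_I = %ΔQ/%ΔI ≈ -0.244.
E_I < 0: inferior good.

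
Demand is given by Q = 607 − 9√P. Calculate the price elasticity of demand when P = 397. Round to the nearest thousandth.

At P = 397, Q = 427.6763.
dQ/dP = −9/(2√P) = −9/(2·19.9249).
Point elasticity E = (dQ/dP)·(P/Q) = -0.2258 × 397/427.6763 ≈ -0.210.
|E| < 1, so demand is inelastic at this price.

-0.210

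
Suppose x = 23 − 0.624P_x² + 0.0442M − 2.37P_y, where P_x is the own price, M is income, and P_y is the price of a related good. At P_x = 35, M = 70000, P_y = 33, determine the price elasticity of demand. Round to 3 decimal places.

-0.672

At the given point, x = 23 − 0.624(35)² + 0.0442(70000) − 2.37(33) = 23 − 764.4 + 3094 − 78.21 = 2274.39.
∂x/∂P_x = −2·0.624·P_x = -43.68, so E_p = -43.68·(35/2274.39) ≈ -0.672.
|E_p| < 1: demand is inelastic.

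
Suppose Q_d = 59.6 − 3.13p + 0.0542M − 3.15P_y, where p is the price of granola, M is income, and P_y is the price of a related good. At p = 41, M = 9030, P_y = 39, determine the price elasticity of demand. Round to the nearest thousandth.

-0.431

At the given point, Q_d = 59.6 − 3.13(41) + 0.0542(9030) − 3.15(39) = 59.6 − 128.33 + 489.426 − 122.85 = 297.846.
∂Q_d/∂p = −3.13, so E_p = (−3.13)·(41/297.846) ≈ -0.431.
|E_p| < 1: demand is inelastic.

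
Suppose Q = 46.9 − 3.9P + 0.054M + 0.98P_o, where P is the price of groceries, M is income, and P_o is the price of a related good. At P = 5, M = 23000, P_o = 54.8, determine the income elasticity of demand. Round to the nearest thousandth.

0.939

At the given point, Q = 46.9 − 3.9(5) + 0.054(23000) + 0.98(54.8) = 46.9 − 19.5 + 1242 + 53.704 = 1323.104.
∂Q/∂M = +0.054, so E_I = 0.054·(23000/1323.104) ≈ 0.939.
E_I ∈ (0,1): normal good (necessity).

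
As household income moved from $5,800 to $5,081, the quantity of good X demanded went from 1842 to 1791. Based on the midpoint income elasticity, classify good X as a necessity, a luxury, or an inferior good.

%ΔQ = (1791 − 1842)/[(1842+1791)/2] = -51/1816.5 ≈ -0.0281.
%ΔI = (5,081 − 5,800)/[(5,800+5,081)/2] = -719/5440.5 ≈ -0.1322.
E_I = %ΔQ/%ΔI ≈ 0.212.
E_I ∈ (0,1): normal good (necessity).

necessity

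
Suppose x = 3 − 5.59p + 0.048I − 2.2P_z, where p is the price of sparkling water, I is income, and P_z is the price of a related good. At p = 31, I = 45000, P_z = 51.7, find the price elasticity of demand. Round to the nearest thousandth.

At the given point, x = 3 − 5.59(31) + 0.048(45000) − 2.2(51.7) = 3 − 173.29 + 2160 − 113.74 = 1875.97.
∂x/∂p = −5.59, so E_p = (−5.59)·(31/1875.97) ≈ -0.092.
|E_p| < 1: demand is inelastic.

-0.092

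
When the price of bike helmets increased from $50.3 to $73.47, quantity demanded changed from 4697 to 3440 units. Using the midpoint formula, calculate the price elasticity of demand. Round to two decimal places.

-0.83

%Δq = (3440 − 4697)/[(4697 + 3440)/2] = -1257/4068.5 ≈ -0.3090.
%ΔP = (73.47 − 50.3)/[(50.3 + 73.47)/2] = 23.17/61.885 ≈ 0.3744.
Arc elasticity E = %Δq/%ΔP ≈ -0.3090/0.3744 ≈ -0.83.
|E| < 1: demand is inelastic over this range.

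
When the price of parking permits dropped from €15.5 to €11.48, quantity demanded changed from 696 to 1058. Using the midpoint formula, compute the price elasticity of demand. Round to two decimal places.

-1.39

%ΔQ = (1058 − 696)/[(696 + 1058)/2] = 362/877 ≈ 0.4128.
%Δp = (11.48 − 15.5)/[(15.5 + 11.48)/2] = -4.02/13.49 ≈ -0.2980.
Arc elasticity E = %ΔQ/%Δp ≈ 0.4128/-0.2980 ≈ -1.39.
|E| > 1: demand is elastic over this range.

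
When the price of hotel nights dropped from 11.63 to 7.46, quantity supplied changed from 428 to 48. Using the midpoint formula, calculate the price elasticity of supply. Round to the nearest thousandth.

3.655

%ΔQ = (48 − 428)/[(428 + 48)/2] = -380/238 ≈ -1.5966.
%ΔP = (7.46 − 11.63)/[(11.63 + 7.46)/2] = -4.17/9.545 ≈ -0.4369.
Arc elasticity E = %ΔQ/%ΔP ≈ -1.5966/-0.4369 ≈ 3.655.
|E| > 1: supply is elastic over this range.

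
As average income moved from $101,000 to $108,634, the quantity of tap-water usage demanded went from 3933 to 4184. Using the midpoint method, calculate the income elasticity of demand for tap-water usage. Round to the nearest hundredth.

0.85

%ΔQ = (4184 − 3933)/[(3933+4184)/2] = 251/4058.5 ≈ 0.0618.
%ΔY = (108,634 − 101,000)/[(101,000+108,634)/2] = 7634/104817 ≈ 0.0728.
E_I = %ΔQ/%ΔY ≈ 0.85.
E_I ∈ (0,1): normal good (necessity).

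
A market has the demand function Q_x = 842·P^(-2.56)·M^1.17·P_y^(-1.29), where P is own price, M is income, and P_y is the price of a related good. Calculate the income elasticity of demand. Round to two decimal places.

1.17

For a Cobb–Douglas (constant-elasticity) form Q_x = A·M^α·…, the elasticity with respect to M equals the exponent α at every point.
Here the exponent on M is 1.17, so the income elasticity of demand is 1.17.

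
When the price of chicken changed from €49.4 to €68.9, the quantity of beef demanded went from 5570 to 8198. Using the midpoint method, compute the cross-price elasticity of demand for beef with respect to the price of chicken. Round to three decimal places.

1.158

%ΔQ_x = (8198 − 5570)/[(5570+8198)/2] = 2628/6884 ≈ 0.3818.
%ΔP_y = (68.9 − 49.4)/[(49.4+68.9)/2] ≈ 0.3297.
E_xy = 0.3818/0.3297 ≈ 1.158.
E_xy > 0, so beef and chicken are substitutes.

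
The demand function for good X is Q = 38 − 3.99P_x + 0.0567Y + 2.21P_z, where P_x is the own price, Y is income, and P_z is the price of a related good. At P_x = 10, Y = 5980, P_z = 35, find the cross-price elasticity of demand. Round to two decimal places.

At the given point, Q = 38 − 3.99(10) + 0.0567(5980) + 2.21(35) = 38 − 39.9 + 339.066 + 77.35 = 414.516.
∂Q/∂P_z = +2.21, so E_xy = 2.21·(35/414.516) ≈ 0.19.
E_xy > 0: the goods are substitutes.

0.19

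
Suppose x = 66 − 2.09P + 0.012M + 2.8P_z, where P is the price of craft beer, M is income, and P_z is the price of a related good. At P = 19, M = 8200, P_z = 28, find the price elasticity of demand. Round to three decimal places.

-0.196

At the given point, x = 66 − 2.09(19) + 0.012(8200) + 2.8(28) = 66 − 39.71 + 98.4 + 78.4 = 203.09.
∂x/∂P = −2.09, so E_p = (−2.09)·(19/203.09) ≈ -0.196.
|E_p| < 1: demand is inelastic.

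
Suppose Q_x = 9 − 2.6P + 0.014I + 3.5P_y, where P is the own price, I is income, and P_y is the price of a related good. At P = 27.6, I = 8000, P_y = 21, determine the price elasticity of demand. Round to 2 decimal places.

Q_x = 9 − 2.6(27.6) + 0.014(8000) + 3.5(21) = 9 − 71.76 + 112 + 73.5 = 122.74.
∂Q_x/∂P = −2.6, so E_p = (−2.6)·(27.6/122.74) ≈ -0.58.
|E_p| < 1: demand is inelastic.

-0.58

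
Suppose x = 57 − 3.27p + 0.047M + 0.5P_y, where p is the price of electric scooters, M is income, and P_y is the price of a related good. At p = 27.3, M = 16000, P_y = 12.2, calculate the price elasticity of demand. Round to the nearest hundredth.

-0.12

First evaluate x: 57 − 3.27(27.3) + 0.047(16000) + 0.5(12.2) = 57 − 89.271 + 752 + 6.1 = 725.829.
∂x/∂p = −3.27, so E_p = (−3.27)·(27.3/725.829) ≈ -0.12.
|E_p| < 1: demand is inelastic.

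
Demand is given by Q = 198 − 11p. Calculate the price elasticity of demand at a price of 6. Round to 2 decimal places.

At p = 6, Q = 132.
dQ/dp = −11.
Point elasticity E = (dQ/dp)·(p/Q) = -11 × 6/132 ≈ -0.50.
|E| < 1, so demand is inelastic at this price.

-0.50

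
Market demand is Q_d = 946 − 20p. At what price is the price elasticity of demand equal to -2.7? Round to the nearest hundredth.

34.52

Set −bp/(a − bp) = −2.7 ⇒ bp = 2.7(a − bp) ⇒ bp(1+2.7) = 2.7·a.
p = 2.7·946/(20·3.7) ≈ 34.52.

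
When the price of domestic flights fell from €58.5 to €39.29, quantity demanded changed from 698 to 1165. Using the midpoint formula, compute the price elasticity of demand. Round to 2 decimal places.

%Δq = (1165 − 698)/[(698 + 1165)/2] = 467/931.5 ≈ 0.5013.
%Δp = (39.29 − 58.5)/[(58.5 + 39.29)/2] = -19.21/48.895 ≈ -0.3929.
Arc elasticity E = %Δq/%Δp ≈ 0.5013/-0.3929 ≈ -1.28.
|E| > 1: demand is elastic over this range.

-1.28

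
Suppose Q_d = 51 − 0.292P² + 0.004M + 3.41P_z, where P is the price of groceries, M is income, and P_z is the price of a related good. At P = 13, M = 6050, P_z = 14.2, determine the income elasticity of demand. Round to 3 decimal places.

First evaluate Q_d: 51 − 0.292(13)² + 0.004(6050) + 3.41(14.2) = 51 − 49.348 + 24.2 + 48.422 = 74.274.
∂Q_d/∂M = +0.004, so E_I = 0.004·(6050/74.274) ≈ 0.326.
E_I ∈ (0,1): normal good (necessity).

0.326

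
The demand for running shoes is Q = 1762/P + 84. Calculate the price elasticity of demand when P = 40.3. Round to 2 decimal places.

At P = 40.3, Q = 127.7221.
dQ/dP = −1762/P² = −1.0849.
Point elasticity E = (dQ/dP)·(P/Q) = -1.0849 × 40.3/127.7221 ≈ -0.34.
|E| < 1, so demand is inelastic at this price.

-0.34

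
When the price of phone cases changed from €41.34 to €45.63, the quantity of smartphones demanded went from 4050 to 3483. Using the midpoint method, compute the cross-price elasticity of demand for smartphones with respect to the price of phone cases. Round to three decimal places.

-1.526

%ΔQ_x = (3483 − 4050)/[(4050+3483)/2] = -567/3766.5 ≈ -0.1505.
%ΔP_y = (45.63 − 41.34)/[(41.34+45.63)/2] ≈ 0.0987.
E_xy = -0.1505/0.0987 ≈ -1.526.
E_xy < 0, so smartphones and phone cases are complements.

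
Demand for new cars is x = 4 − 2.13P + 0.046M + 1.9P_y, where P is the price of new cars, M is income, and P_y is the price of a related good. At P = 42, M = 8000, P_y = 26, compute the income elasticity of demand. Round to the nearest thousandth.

1.109

First evaluate x: 4 − 2.13(42) + 0.046(8000) + 1.9(26) = 4 − 89.46 + 368 + 49.4 = 331.94.
∂x/∂M = +0.046, so E_I = 0.046·(8000/331.94) ≈ 1.109.
E_I > 1: normal good (luxury).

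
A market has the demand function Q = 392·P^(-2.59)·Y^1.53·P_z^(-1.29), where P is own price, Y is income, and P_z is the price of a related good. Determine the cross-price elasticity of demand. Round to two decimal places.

For a Cobb–Douglas (constant-elasticity) form Q = A·P_z^α·…, the elasticity with respect to P_z equals the exponent α at every point.
Here the exponent on P_z is -1.29, so the cross-price elasticity of demand is -1.29.

-1.29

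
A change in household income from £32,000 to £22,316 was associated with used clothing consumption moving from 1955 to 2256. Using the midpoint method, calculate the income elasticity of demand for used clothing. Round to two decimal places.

-0.40

%ΔQ = (2256 − 1955)/[(1955+2256)/2] = 301/2105.5 ≈ 0.1430.
%ΔY = (22,316 − 32,000)/[(32,000+22,316)/2] = -9684/27158 ≈ -0.3566.
E_I = %ΔQ/%ΔY ≈ -0.40.
E_I < 0: inferior good.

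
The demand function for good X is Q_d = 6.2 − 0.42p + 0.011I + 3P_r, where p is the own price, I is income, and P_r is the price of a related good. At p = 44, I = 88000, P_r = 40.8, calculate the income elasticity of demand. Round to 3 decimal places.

Evaluating quantity at (p, I, P_r) gives Q_d = 6.2 − 0.42(44) + 0.011(88000) + 3(40.8) = 6.2 − 18.48 + 968 + 122.4 = 1078.12.
∂Q_d/∂I = +0.011, so E_I = 0.011·(88000/1078.12) ≈ 0.898.
E_I ∈ (0,1): normal good (necessity).

0.898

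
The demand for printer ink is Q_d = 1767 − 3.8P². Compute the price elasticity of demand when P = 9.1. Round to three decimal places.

At P = 9.1, Q_d = 1452.322.
dQ_d/dP = −2·3.8·P = −69.16.
Point elasticity E = (dQ_d/dP)·(P/Q_d) = -69.16 × 9.1/1452.322 ≈ -0.433.
|E| < 1, so demand is inelastic at this price.

-0.433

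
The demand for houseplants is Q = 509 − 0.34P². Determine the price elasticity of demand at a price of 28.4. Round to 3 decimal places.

-2.336

At P = 28.4, Q = 234.7696.
dQ/dP = −2·0.34·P = −19.312.
Point elasticity E = (dQ/dP)·(P/Q) = -19.312 × 28.4/234.7696 ≈ -2.336.
|E| > 1, so demand is elastic at this price.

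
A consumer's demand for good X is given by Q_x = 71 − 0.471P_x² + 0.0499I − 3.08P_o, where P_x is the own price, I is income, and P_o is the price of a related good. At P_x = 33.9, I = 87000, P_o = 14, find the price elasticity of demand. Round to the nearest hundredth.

-0.28

Evaluating quantity at (P_x, I, P_o) gives Q_x = 71 − 0.471(33.9)² + 0.0499(87000) − 3.08(14) = 71 − 541.2779 + 4341.3 − 43.12 = 3827.9021.
∂Q_x/∂P_x = −2·0.471·P_x = -31.9338, so E_p = -31.9338·(33.9/3827.9021) ≈ -0.28.
|E_p| < 1: demand is inelastic.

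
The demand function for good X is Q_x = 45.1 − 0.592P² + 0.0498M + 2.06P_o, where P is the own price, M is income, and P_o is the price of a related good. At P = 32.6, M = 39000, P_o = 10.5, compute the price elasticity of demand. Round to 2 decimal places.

Q_x = 45.1 − 0.592(32.6)² + 0.0498(39000) + 2.06(10.5) = 45.1 − 629.1539 + 1942.2 + 21.63 = 1379.7761.
∂Q_x/∂P = −2·0.592·P = -38.5984, so E_p = -38.5984·(32.6/1379.7761) ≈ -0.91.
|E_p| < 1: demand is inelastic.

-0.91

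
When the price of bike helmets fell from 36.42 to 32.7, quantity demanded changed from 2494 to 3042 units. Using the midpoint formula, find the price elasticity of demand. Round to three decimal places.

-1.839

%ΔQ = (3042 − 2494)/[(2494 + 3042)/2] = 548/2768 ≈ 0.1980.
%ΔP = (32.7 − 36.42)/[(36.42 + 32.7)/2] = -3.72/34.56 ≈ -0.1076.
Arc elasticity E = %ΔQ/%ΔP ≈ 0.1980/-0.1076 ≈ -1.839.
|E| > 1: demand is elastic over this range.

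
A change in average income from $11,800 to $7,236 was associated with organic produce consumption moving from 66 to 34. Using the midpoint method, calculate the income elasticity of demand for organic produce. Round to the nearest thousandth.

1.335

%ΔQ = (34 − 66)/[(66+34)/2] = -32/50 ≈ -0.6400.
%ΔI = (7,236 − 11,800)/[(11,800+7,236)/2] = -4564/9518 ≈ -0.4795.
E_I = %ΔQ/%ΔI ≈ 1.335.
E_I > 1: normal good (luxury).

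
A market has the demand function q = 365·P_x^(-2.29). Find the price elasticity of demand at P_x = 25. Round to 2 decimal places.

-2.29

For a Cobb–Douglas (constant-elasticity) form q = A·P_x^α·…, the elasticity with respect to P_x equals the exponent α at every point.
Here the exponent on P_x is -2.29, so the price elasticity of demand is -2.29.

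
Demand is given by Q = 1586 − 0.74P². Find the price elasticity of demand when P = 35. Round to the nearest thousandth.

-2.668

At P = 35, Q = 679.5.
dQ/dP = −2·0.74·P = −51.8.
Point elasticity E = (dQ/dP)·(P/Q) = -51.8 × 35/679.5 ≈ -2.668.
|E| > 1, so demand is elastic at this price.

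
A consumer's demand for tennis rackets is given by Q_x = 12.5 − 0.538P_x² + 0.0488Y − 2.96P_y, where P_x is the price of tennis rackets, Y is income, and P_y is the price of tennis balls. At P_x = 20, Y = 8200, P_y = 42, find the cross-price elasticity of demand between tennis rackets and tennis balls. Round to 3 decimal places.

Evaluating quantity at (P_x, Y, P_y) gives Q_x = 12.5 − 0.538(20)² + 0.0488(8200) − 2.96(42) = 12.5 − 215.2 + 400.16 − 124.32 = 73.14.
∂Q_x/∂P_y = −2.96, so E_xy = -2.96·(42/73.14) ≈ -1.700.
E_xy < 0: the goods are complements.

-1.700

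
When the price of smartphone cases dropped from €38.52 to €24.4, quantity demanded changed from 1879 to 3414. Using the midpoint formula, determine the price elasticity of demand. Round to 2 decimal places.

-1.29

%Δq = (3414 − 1879)/[(1879 + 3414)/2] = 1535/2646.5 ≈ 0.5800.
%Δp = (24.4 − 38.52)/[(38.52 + 24.4)/2] = -14.12/31.46 ≈ -0.4488.
Arc elasticity E = %Δq/%Δp ≈ 0.5800/-0.4488 ≈ -1.29.
|E| > 1: demand is elastic over this range.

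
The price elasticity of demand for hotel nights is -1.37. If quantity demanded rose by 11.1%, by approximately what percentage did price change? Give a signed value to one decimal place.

-8.1

%ΔQ ≈ E × %ΔP ⇒ %ΔP = %ΔQ / E = (11.1%)/(-1.37) ≈ -8.1%.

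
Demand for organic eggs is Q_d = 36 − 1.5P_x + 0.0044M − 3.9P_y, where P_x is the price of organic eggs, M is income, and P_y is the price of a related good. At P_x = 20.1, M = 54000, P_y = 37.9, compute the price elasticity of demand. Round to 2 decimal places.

-0.32

First evaluate Q_d: 36 − 1.5(20.1) + 0.0044(54000) − 3.9(37.9) = 36 − 30.15 + 237.6 − 147.81 = 95.64.
∂Q_d/∂P_x = −1.5, so E_p = (−1.5)·(20.1/95.64) ≈ -0.32.
|E_p| < 1: demand is inelastic.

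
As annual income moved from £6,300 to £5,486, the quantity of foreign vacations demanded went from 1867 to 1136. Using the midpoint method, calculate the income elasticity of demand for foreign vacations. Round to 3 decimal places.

3.525

%ΔQ = (1136 − 1867)/[(1867+1136)/2] = -731/1501.5 ≈ -0.4868.
%ΔM = (5,486 − 6,300)/[(6,300+5,486)/2] = -814/5893 ≈ -0.1381.
E_I = %ΔQ/%ΔM ≈ 3.525.
E_I > 1: normal good (luxury).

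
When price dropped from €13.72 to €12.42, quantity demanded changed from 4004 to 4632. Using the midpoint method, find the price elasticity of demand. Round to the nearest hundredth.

%Δq = (4632 − 4004)/[(4004 + 4632)/2] = 628/4318 ≈ 0.1454.
%ΔP = (12.42 − 13.72)/[(13.72 + 12.42)/2] = -1.3/13.07 ≈ -0.0995.
Arc elasticity E = %Δq/%ΔP ≈ 0.1454/-0.0995 ≈ -1.46.
|E| > 1: demand is elastic over this range.

-1.46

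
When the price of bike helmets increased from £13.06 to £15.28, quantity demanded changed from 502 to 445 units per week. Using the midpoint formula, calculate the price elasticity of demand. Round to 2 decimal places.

-0.77

%ΔQ = (445 − 502)/[(502 + 445)/2] = -57/473.5 ≈ -0.1204.
%Δp = (15.28 − 13.06)/[(13.06 + 15.28)/2] = 2.22/14.17 ≈ 0.1567.
Arc elasticity E = %ΔQ/%Δp ≈ -0.1204/0.1567 ≈ -0.77.
|E| < 1: demand is inelastic over this range.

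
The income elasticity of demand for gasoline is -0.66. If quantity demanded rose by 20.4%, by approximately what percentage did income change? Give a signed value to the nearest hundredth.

-30.91

%ΔQ ≈ E × %ΔI ⇒ %ΔI = %ΔQ / E = (20.4%)/(-0.66) ≈ -30.91%.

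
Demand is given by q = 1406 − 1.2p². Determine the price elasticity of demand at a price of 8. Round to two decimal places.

-0.12

At p = 8, q = 1329.2.
dq/dp = −2·1.2·p = −19.2.
Point elasticity E = (dq/dp)·(p/q) = -19.2 × 8/1329.2 ≈ -0.12.
|E| < 1, so demand is inelastic at this price.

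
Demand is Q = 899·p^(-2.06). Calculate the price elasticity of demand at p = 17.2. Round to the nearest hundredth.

-2.06

For a Cobb–Douglas (constant-elasticity) form Q = A·p^α·…, the elasticity with respect to p equals the exponent α at every point.
Here the exponent on p is -2.06, so the price elasticity of demand is -2.06.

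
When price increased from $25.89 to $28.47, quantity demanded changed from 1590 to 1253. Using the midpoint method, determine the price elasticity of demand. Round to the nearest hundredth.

%ΔQ = (1253 − 1590)/[(1590 + 1253)/2] = -337/1421.5 ≈ -0.2371.
%ΔP = (28.47 − 25.89)/[(25.89 + 28.47)/2] = 2.58/27.18 ≈ 0.0949.
Arc elasticity E = %ΔQ/%ΔP ≈ -0.2371/0.0949 ≈ -2.50.
|E| > 1: demand is elastic over this range.

-2.50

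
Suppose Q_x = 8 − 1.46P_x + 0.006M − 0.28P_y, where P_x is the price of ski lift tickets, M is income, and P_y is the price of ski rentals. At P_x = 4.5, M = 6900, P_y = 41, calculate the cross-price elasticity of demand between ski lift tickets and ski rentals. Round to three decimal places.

Q_x = 8 − 1.46(4.5) + 0.006(6900) − 0.28(41) = 8 − 6.57 + 41.4 − 11.48 = 31.35.
∂Q_x/∂P_y = −0.28, so E_xy = -0.28·(41/31.35) ≈ -0.366.
E_xy < 0: the goods are complements.

-0.366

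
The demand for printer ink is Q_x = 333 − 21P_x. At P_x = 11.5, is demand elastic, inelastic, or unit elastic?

At P_x = 11.5, Q_x = 91.5.
dQ_x/dP_x = −21.
Point elasticity E = (dQ_x/dP_x)·(P_x/Q_x) = -21 × 11.5/91.5 ≈ -2.639.
|E| ≈ 2.639 > 1, so demand is elastic.

elastic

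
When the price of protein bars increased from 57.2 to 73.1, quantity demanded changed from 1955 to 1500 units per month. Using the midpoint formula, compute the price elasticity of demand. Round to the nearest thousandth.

%Δq = (1500 − 1955)/[(1955 + 1500)/2] = -455/1727.5 ≈ -0.2634.
%Δp = (73.1 − 57.2)/[(57.2 + 73.1)/2] = 15.9/65.15 ≈ 0.2441.
Arc elasticity E = %Δq/%Δp ≈ -0.2634/0.2441 ≈ -1.079.
|E| > 1: demand is elastic over this range.

-1.079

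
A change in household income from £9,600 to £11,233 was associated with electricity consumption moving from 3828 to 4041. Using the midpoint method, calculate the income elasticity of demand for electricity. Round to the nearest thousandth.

0.345

%ΔQ = (4041 − 3828)/[(3828+4041)/2] = 213/3934.5 ≈ 0.0541.
%ΔM = (11,233 − 9,600)/[(9,600+11,233)/2] = 1633/10416.5 ≈ 0.1568.
E_I = %ΔQ/%ΔM ≈ 0.345.
E_I ∈ (0,1): normal good (necessity).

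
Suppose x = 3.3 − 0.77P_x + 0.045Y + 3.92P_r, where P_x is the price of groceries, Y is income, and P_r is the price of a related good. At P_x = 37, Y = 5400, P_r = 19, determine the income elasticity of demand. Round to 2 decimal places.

x = 3.3 − 0.77(37) + 0.045(5400) + 3.92(19) = 3.3 − 28.49 + 243 + 74.48 = 292.29.
∂x/∂Y = +0.045, so E_I = 0.045·(5400/292.29) ≈ 0.83.
E_I ∈ (0,1): normal good (necessity).

0.83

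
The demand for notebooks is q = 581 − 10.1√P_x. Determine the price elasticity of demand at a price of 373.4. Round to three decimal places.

-0.253

At P_x = 373.4, q = 385.832.
dq/dP_x = −10.1/(2√P_x) = −10.1/(2·19.3236).
Point elasticity E = (dq/dP_x)·(P_x/q) = -0.2613 × 373.4/385.832 ≈ -0.253.
|E| < 1, so demand is inelastic at this price.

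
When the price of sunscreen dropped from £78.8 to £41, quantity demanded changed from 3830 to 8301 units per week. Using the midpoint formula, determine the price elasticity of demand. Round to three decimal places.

%Δq = (8301 − 3830)/[(3830 + 8301)/2] = 4471/6065.5 ≈ 0.7371.
%ΔP = (41 − 78.8)/[(78.8 + 41)/2] = -37.8/59.9 ≈ -0.6311.
Arc elasticity E = %Δq/%ΔP ≈ 0.7371/-0.6311 ≈ -1.168.
|E| > 1: demand is elastic over this range.

-1.168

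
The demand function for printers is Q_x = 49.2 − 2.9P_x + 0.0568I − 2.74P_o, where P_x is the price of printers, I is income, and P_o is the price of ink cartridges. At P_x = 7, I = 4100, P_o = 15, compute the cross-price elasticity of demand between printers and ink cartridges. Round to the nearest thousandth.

-0.186

Evaluating quantity at (P_x, I, P_o) gives Q_x = 49.2 − 2.9(7) + 0.0568(4100) − 2.74(15) = 49.2 − 20.3 + 232.88 − 41.1 = 220.68.
∂Q_x/∂P_o = −2.74, so E_xy = -2.74·(15/220.68) ≈ -0.186.
E_xy < 0: the goods are complements.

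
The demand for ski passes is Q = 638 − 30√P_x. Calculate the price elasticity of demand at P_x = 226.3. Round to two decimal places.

-1.21

At P_x = 226.3, Q = 186.7019.
dQ/dP_x = −30/(2√P_x) = −30/(2·15.0433).
Point elasticity E = (dQ/dP_x)·(P_x/Q) = -0.9971 × 226.3/186.7019 ≈ -1.21.
|E| > 1, so demand is elastic at this price.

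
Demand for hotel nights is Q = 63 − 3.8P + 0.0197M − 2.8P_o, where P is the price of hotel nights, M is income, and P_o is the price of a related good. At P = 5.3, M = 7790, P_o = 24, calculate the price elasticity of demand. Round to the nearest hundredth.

At the given point, Q = 63 − 3.8(5.3) + 0.0197(7790) − 2.8(24) = 63 − 20.14 + 153.463 − 67.2 = 129.123.
∂Q/∂P = −3.8, so E_p = (−3.8)·(5.3/129.123) ≈ -0.16.
|E_p| < 1: demand is inelastic.

-0.16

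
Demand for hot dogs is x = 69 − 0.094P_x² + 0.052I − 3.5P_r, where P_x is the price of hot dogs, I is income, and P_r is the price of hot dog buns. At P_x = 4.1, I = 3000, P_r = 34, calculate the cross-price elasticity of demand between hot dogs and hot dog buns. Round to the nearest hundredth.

-1.14

Substituting, x = 69 − 0.094(4.1)² + 0.052(3000) − 3.5(34) = 69 − 1.5801 + 156 − 119 = 104.4199.
∂x/∂P_r = −3.5, so E_xy = -3.5·(34/104.4199) ≈ -1.14.
E_xy < 0: the goods are complements.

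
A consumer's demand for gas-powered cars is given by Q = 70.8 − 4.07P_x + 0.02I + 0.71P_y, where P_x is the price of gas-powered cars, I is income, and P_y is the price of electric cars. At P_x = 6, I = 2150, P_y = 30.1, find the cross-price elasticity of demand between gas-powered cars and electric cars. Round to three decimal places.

0.193

Q = 70.8 − 4.07(6) + 0.02(2150) + 0.71(30.1) = 70.8 − 24.42 + 43 + 21.371 = 110.751.
∂Q/∂P_y = +0.71, so E_xy = 0.71·(30.1/110.751) ≈ 0.193.
E_xy > 0: the goods are substitutes.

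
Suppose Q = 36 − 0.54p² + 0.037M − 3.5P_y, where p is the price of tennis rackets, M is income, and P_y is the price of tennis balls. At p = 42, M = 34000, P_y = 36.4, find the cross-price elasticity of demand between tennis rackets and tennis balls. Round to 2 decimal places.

At the given point, Q = 36 − 0.54(42)² + 0.037(34000) − 3.5(36.4) = 36 − 952.56 + 1258 − 127.4 = 214.04.
∂Q/∂P_y = −3.5, so E_xy = -3.5·(36.4/214.04) ≈ -0.60.
E_xy < 0: the goods are complements.

-0.60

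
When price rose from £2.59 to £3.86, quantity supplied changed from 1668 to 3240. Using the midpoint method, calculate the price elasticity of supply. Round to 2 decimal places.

%ΔQ = (3240 − 1668)/[(1668 + 3240)/2] = 1572/2454 ≈ 0.6406.
%Δp = (3.86 − 2.59)/[(2.59 + 3.86)/2] = 1.27/3.225 ≈ 0.3938.
Arc elasticity E = %ΔQ/%Δp ≈ 0.6406/0.3938 ≈ 1.63.
|E| > 1: supply is elastic over this range.

1.63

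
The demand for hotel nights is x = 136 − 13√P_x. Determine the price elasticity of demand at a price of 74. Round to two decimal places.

-2.31

At P_x = 74, x = 24.1698.
dx/dP_x = −13/(2√P_x) = −13/(2·8.6023).
Point elasticity E = (dx/dP_x)·(P_x/x) = -0.7556 × 74/24.1698 ≈ -2.31.
|E| > 1, so demand is elastic at this price.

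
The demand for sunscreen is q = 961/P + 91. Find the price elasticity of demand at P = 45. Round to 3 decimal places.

-0.190

At P = 45, q = 112.3556.
dq/dP = −961/P² = −0.4746.
Point elasticity E = (dq/dP)·(P/q) = -0.4746 × 45/112.3556 ≈ -0.190.
|E| < 1, so demand is inelastic at this price.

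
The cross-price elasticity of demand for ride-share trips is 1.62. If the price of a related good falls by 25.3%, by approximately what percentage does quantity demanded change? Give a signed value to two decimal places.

%ΔQ ≈ E × %ΔP_y = (1.62) × (-25.3%) ≈ -40.99%.

-40.99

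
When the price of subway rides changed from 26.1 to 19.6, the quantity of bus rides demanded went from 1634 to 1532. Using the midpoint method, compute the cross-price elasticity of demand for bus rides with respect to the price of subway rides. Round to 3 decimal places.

%ΔQ_x = (1532 − 1634)/[(1634+1532)/2] = -102/1583 ≈ -0.0644.
%ΔP_y = (19.6 − 26.1)/[(26.1+19.6)/2] ≈ -0.2845.
E_xy = -0.0644/-0.2845 ≈ 0.227.
E_xy > 0, so bus rides and subway rides are substitutes.

0.227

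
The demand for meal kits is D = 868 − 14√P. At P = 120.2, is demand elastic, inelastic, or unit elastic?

At P = 120.2, D = 714.5099.
dD/dP = −14/(2√P) = −14/(2·10.9636).
Point elasticity E = (dD/dP)·(P/D) = -0.6385 × 120.2/714.5099 ≈ -0.107.
|E| ≈ 0.107 < 1, so demand is inelastic.

inelastic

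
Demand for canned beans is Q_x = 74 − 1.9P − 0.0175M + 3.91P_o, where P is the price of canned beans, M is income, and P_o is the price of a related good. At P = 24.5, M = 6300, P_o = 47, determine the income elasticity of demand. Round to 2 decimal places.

Evaluating quantity at (P, M, P_o) gives Q_x = 74 − 1.9(24.5) − 0.0175(6300) + 3.91(47) = 74 − 46.55 − 110.25 + 183.77 = 100.97.
∂Q_x/∂M = −0.0175, so E_I = -0.0175·(6300/100.97) ≈ -1.09.
E_I < 0: inferior good.

-1.09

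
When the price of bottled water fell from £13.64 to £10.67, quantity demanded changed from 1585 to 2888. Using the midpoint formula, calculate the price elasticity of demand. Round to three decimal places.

%Δq = (2888 − 1585)/[(1585 + 2888)/2] = 1303/2236.5 ≈ 0.5826.
%Δp = (10.67 − 13.64)/[(13.64 + 10.67)/2] = -2.97/12.155 ≈ -0.2443.
Arc elasticity E = %Δq/%Δp ≈ 0.5826/-0.2443 ≈ -2.384.
|E| > 1: demand is elastic over this range.

-2.384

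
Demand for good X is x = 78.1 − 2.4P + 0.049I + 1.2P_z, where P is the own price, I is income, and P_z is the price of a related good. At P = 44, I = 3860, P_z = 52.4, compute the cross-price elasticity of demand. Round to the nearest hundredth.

0.28

At the given point, x = 78.1 − 2.4(44) + 0.049(3860) + 1.2(52.4) = 78.1 − 105.6 + 189.14 + 62.88 = 224.52.
∂x/∂P_z = +1.2, so E_xy = 1.2·(52.4/224.52) ≈ 0.28.
E_xy > 0: the goods are substitutes.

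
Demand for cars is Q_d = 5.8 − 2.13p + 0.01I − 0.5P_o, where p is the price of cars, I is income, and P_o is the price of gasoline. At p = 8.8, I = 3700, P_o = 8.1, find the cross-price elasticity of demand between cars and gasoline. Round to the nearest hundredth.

Evaluating quantity at (p, I, P_o) gives Q_d = 5.8 − 2.13(8.8) + 0.01(3700) − 0.5(8.1) = 5.8 − 18.744 + 37 − 4.05 = 20.006.
∂Q_d/∂P_o = −0.5, so E_xy = -0.5·(8.1/20.006) ≈ -0.20.
E_xy < 0: the goods are complements.

-0.20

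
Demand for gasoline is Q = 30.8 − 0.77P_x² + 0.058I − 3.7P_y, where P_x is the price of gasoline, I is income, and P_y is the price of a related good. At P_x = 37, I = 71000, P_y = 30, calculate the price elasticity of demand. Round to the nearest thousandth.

First evaluate Q: 30.8 − 0.77(37)² + 0.058(71000) − 3.7(30) = 30.8 − 1054.13 + 4118 − 111 = 2983.67.
∂Q/∂P_x = −2·0.77·P_x = -56.98, so E_p = -56.98·(37/2983.67) ≈ -0.707.
|E_p| < 1: demand is inelastic.

-0.707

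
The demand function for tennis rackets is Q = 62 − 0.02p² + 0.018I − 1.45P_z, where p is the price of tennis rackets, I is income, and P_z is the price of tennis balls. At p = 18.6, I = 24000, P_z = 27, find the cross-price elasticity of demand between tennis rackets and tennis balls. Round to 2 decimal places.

-0.09

First evaluate Q: 62 − 0.02(18.6)² + 0.018(24000) − 1.45(27) = 62 − 6.9192 + 432 − 39.15 = 447.9308.
∂Q/∂P_z = −1.45, so E_xy = -1.45·(27/447.9308) ≈ -0.09.
E_xy < 0: the goods are complements.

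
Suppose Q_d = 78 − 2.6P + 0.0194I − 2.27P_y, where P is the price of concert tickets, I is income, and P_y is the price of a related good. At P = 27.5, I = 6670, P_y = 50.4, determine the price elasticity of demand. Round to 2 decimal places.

-3.33

At the given point, Q_d = 78 − 2.6(27.5) + 0.0194(6670) − 2.27(50.4) = 78 − 71.5 + 129.398 − 114.408 = 21.49.
∂Q_d/∂P = −2.6, so E_p = (−2.6)·(27.5/21.49) ≈ -3.33.
|E_p| > 1: demand is elastic.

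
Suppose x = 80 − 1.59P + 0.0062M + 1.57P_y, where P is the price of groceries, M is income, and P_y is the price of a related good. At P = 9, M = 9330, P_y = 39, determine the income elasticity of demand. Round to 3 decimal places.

First evaluate x: 80 − 1.59(9) + 0.0062(9330) + 1.57(39) = 80 − 14.31 + 57.846 + 61.23 = 184.766.
∂x/∂M = +0.0062, so E_I = 0.0062·(9330/184.766) ≈ 0.313.
E_I ∈ (0,1): normal good (necessity).

0.313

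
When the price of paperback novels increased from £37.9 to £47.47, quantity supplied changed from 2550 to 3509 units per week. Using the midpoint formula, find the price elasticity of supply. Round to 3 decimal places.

%ΔQ = (3509 − 2550)/[(2550 + 3509)/2] = 959/3029.5 ≈ 0.3166.
%ΔP = (47.47 − 37.9)/[(37.9 + 47.47)/2] = 9.57/42.685 ≈ 0.2242.
Arc elasticity E = %ΔQ/%ΔP ≈ 0.3166/0.2242 ≈ 1.412.
|E| > 1: supply is elastic over this range.

1.412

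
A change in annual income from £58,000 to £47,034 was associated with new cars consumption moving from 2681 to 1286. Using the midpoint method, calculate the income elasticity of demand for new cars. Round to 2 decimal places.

%ΔQ = (1286 − 2681)/[(2681+1286)/2] = -1395/1983.5 ≈ -0.7033.
%ΔI = (47,034 − 58,000)/[(58,000+47,034)/2] = -10966/52517 ≈ -0.2088.
E_I = %ΔQ/%ΔI ≈ 3.37.
E_I > 1: normal good (luxury).

3.37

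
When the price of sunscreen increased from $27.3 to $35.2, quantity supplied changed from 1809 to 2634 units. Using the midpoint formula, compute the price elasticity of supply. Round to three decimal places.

%Δq = (2634 − 1809)/[(1809 + 2634)/2] = 825/2221.5 ≈ 0.3714.
%Δp = (35.2 − 27.3)/[(27.3 + 35.2)/2] = 7.9/31.25 ≈ 0.2528.
Arc elasticity E = %Δq/%Δp ≈ 0.3714/0.2528 ≈ 1.469.
|E| > 1: supply is elastic over this range.

1.469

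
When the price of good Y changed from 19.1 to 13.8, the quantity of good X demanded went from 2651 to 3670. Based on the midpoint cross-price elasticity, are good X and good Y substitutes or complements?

complements

%ΔQ_x = (3670 − 2651)/[(2651+3670)/2] = 1019/3160.5 ≈ 0.3224.
%ΔP_y = (13.8 − 19.1)/[(19.1+13.8)/2] ≈ -0.3222.
E_xy = 0.3224/-0.3222 ≈ -1.001.
E_xy < 0, so the goods are complements.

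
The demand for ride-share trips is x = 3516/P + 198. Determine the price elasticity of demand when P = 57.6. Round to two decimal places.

At P = 57.6, x = 259.0417.
dx/dP = −3516/P² = −1.0598.
Point elasticity E = (dx/dP)·(P/x) = -1.0598 × 57.6/259.0417 ≈ -0.24.
|E| < 1, so demand is inelastic at this price.

-0.24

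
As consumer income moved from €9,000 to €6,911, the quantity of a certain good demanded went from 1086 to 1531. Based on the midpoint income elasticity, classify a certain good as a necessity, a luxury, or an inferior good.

%ΔQ = (1531 − 1086)/[(1086+1531)/2] = 445/1308.5 ≈ 0.3401.
%ΔM = (6,911 − 9,000)/[(9,000+6,911)/2] = -2089/7955.5 ≈ -0.2626.
E_I = %ΔQ/%ΔM ≈ -1.295.
E_I < 0: inferior good.

inferior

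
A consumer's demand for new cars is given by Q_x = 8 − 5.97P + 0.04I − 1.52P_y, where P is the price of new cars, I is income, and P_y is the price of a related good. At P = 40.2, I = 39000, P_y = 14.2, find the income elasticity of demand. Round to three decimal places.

Evaluating quantity at (P, I, P_y) gives Q_x = 8 − 5.97(40.2) + 0.04(39000) − 1.52(14.2) = 8 − 239.994 + 1560 − 21.584 = 1306.422.
∂Q_x/∂I = +0.04, so E_I = 0.04·(39000/1306.422) ≈ 1.194.
E_I > 1: normal good (luxury).

1.194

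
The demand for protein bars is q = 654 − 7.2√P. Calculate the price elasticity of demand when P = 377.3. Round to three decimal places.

At P = 377.3, q = 514.1457.
dq/dP = −7.2/(2√P) = −7.2/(2·19.4242).
Point elasticity E = (dq/dP)·(P/q) = -0.1853 × 377.3/514.1457 ≈ -0.136.
|E| < 1, so demand is inelastic at this price.

-0.136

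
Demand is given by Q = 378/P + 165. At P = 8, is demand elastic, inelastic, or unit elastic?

inelastic

At P = 8, Q = 212.25.
dQ/dP = −378/P² = −5.9062.
Point elasticity E = (dQ/dP)·(P/Q) = -5.9063 × 8/212.25 ≈ -0.223.
|E| ≈ 0.223 < 1, so demand is inelastic.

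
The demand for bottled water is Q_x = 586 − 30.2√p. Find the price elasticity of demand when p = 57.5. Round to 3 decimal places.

-0.321

At p = 57.5, Q_x = 356.9972.
dQ_x/dp = −30.2/(2√p) = −30.2/(2·7.5829).
Point elasticity E = (dQ_x/dp)·(p/Q_x) = -1.9913 × 57.5/356.9972 ≈ -0.321.
|E| < 1, so demand is inelastic at this price.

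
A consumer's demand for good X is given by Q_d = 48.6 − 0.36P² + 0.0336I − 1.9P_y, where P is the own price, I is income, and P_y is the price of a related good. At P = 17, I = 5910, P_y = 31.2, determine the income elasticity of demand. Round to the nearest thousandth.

2.368

Evaluating quantity at (P, I, P_y) gives Q_d = 48.6 − 0.36(17)² + 0.0336(5910) − 1.9(31.2) = 48.6 − 104.04 + 198.576 − 59.28 = 83.856.
∂Q_d/∂I = +0.0336, so E_I = 0.0336·(5910/83.856) ≈ 2.368.
E_I > 1: normal good (luxury).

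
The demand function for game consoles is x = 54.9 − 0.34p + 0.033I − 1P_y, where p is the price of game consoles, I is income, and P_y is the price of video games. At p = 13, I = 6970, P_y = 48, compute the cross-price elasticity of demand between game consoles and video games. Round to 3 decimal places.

-0.206

At the given point, x = 54.9 − 0.34(13) + 0.033(6970) − 1(48) = 54.9 − 4.42 + 230.01 − 48 = 232.49.
∂x/∂P_y = −1, so E_xy = -1·(48/232.49) ≈ -0.206.
E_xy < 0: the goods are complements.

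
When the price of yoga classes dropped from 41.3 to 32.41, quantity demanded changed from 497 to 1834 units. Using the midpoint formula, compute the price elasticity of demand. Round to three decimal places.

-4.756

%Δq = (1834 − 497)/[(497 + 1834)/2] = 1337/1165.5 ≈ 1.1471.
%ΔP = (32.41 − 41.3)/[(41.3 + 32.41)/2] = -8.89/36.855 ≈ -0.2412.
Arc elasticity E = %Δq/%ΔP ≈ 1.1471/-0.2412 ≈ -4.756.
|E| > 1: demand is elastic over this range.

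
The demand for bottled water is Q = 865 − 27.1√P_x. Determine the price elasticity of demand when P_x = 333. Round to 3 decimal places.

-0.667

At P_x = 333, Q = 370.4714.
dQ/dP_x = −27.1/(2√P_x) = −27.1/(2·18.2483).
Point elasticity E = (dQ/dP_x)·(P_x/Q) = -0.7425 × 333/370.4714 ≈ -0.667.
|E| < 1, so demand is inelastic at this price.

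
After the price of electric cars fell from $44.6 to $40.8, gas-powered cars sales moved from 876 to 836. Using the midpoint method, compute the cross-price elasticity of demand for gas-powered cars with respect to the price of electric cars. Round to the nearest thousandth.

0.525

%ΔQ_x = (836 − 876)/[(876+836)/2] = -40/856 ≈ -0.0467.
%ΔP_y = (40.8 − 44.6)/[(44.6+40.8)/2] ≈ -0.0890.
E_xy = -0.0467/-0.0890 ≈ 0.525.
E_xy > 0, so gas-powered cars and electric cars are substitutes.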